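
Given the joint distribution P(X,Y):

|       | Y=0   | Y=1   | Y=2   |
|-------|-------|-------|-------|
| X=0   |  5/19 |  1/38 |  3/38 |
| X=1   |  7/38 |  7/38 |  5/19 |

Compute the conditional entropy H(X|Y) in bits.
0.8183 bits

H(X|Y) = H(X,Y) - H(Y)

H(X,Y) = -Σ_{x,y} P(x,y) log₂ P(x,y). Per-cell terms -P(x,y)·log₂P(x,y):
  X=0: 0.5068, 0.1381, 0.2892
  X=1: 0.4496, 0.4496, 0.5068
Sum of the 6 terms: H(X,Y) = 2.3401 bits

Marginal of Y (column sums):
  P(Y=0) = 5/19 + 7/38 = 17/38
  P(Y=1) = 1/38 + 7/38 = 4/19
  P(Y=2) = 3/38 + 5/19 = 13/38
H(Y) = -[(17/38)·log₂(17/38) + (4/19)·log₂(4/19) + (13/38)·log₂(13/38)]
  = 0.5192 + 0.4732 + 0.5294 = 1.5218 bits

H(X|Y) = H(X,Y) - H(Y) = 2.3401 - 1.5218 = 0.8183 bits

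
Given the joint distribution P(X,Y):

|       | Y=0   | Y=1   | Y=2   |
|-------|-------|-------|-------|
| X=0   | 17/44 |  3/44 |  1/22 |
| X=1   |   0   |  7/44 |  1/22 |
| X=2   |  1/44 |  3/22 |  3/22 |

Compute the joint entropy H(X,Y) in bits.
2.5296 bits

H(X,Y) = -Σ_{x,y} P(x,y) log₂ P(x,y). Per-cell terms -P(x,y)·log₂P(x,y):
  X=0: 0.53008, 0.26417, 0.20270
  X=1: 0.00000, 0.42192, 0.20270
  X=2: 0.12408, 0.39197, 0.39197
  (cells with P = 0 contribute 0)
Sum of the 9 terms: H(X,Y) = 2.5296 bits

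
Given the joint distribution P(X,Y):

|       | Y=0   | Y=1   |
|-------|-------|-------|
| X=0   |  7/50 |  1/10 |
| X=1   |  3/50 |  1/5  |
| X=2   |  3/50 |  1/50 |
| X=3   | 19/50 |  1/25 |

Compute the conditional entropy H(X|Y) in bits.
1.5672 bits

H(X|Y) = H(X,Y) - H(Y)

H(X,Y) = -Σ_{x,y} P(x,y) log₂ P(x,y). Per-cell terms -P(x,y)·log₂P(x,y):
  X=0: 0.397110, 0.332193
  X=1: 0.243534, 0.464386
  X=2: 0.243534, 0.112877
  X=3: 0.530453, 0.185754
Sum of the 8 terms: H(X,Y) = 2.50984 bits

Marginal of Y (column sums):
  P(Y=0) = 7/50 + 3/50 + 3/50 + 19/50 = 16/25
  P(Y=1) = 1/10 + 1/5 + 1/50 + 1/25 = 9/25
H(Y) = -[(16/25)·log₂(16/25) + (9/25)·log₂(9/25)]
  = 0.412068 + 0.530615 = 0.94268 bits

H(X|Y) = H(X,Y) - H(Y) = 2.50984 - 0.94268 = 1.5672 bits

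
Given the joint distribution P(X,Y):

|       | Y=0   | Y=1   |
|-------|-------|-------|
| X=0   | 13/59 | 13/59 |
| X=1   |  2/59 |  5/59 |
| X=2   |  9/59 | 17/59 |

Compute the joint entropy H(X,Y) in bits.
2.3600 bits

H(X,Y) = -Σ_{x,y} P(x,y) log₂ P(x,y). Per-cell terms -P(x,y)·log₂P(x,y):
  X=0: 0.4808, 0.4808
  X=1: 0.1655, 0.3018
  X=2: 0.4138, 0.5173
Sum of the 6 terms: H(X,Y) = 2.3600 bits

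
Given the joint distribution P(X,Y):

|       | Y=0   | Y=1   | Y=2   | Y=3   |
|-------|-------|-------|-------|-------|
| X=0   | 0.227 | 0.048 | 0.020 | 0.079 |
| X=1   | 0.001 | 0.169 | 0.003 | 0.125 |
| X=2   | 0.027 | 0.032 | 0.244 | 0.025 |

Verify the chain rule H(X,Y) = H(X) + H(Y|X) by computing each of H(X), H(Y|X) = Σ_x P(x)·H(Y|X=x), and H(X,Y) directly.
H(X) = 1.5787 bits, H(Y|X) = 1.2922 bits, H(X,Y) = 2.8708 bits

Marginal of X (row sums):
  P(X=0) = 0.227 + 0.048 + 0.020 + 0.079 = 0.374
  P(X=1) = 0.001 + 0.169 + 0.003 + 0.125 = 0.298
  P(X=2) = 0.027 + 0.032 + 0.244 + 0.025 = 0.328
H(X) = -[0.374·log₂(0.374) + 0.298·log₂(0.298) + 0.328·log₂(0.328)]
  = 0.530665 + 0.520491 + 0.527500 = 1.5787 bits

H(Y|X) = Σ_x P(x)·H(Y|X=x):
  X=0: P(X=0) = 0.374, P(Y|X=0) = (227/374, 24/187, 10/187, 79/374) → H(Y|X=0) = 1.517103
  X=1: P(X=1) = 0.298, P(Y|X=1) = (1/298, 169/298, 3/298, 125/298) → H(Y|X=1) = 1.084180
  X=2: P(X=2) = 0.328, P(Y|X=2) = (27/328, 4/41, 61/82, 25/328) → H(Y|X=2) = 1.224691
H(Y|X) = 0.374·1.517103 + 0.298·1.084180 + 0.328·1.224691 = 1.2922 bits

H(X,Y) = -Σ_{x,y} P(x,y) log₂ P(x,y). Per-cell terms -P(x,y)·log₂P(x,y):
  X=0: 0.485607, 0.210279, 0.112877, 0.289298
  X=1: 0.009966, 0.433469, 0.025142, 0.375000
  X=2: 0.140694, 0.158905, 0.496551, 0.133048
Sum of the 12 terms: H(X,Y) = 2.8708 bits

Chain rule check:
  H(X) + H(Y|X) = 1.5787 + 1.2922 = 2.8709 bits
  H(X,Y) = 2.8708 bits
✓ Chain rule verified (Δ = 0.0001 is 4-dp rounding noise: each of the three values was rounded independently).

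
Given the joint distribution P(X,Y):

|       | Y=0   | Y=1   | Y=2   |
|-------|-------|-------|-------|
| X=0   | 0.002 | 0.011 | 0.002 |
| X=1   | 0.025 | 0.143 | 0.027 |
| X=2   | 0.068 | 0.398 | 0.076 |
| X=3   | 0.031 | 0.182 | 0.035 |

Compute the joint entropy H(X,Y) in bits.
2.6297 bits

H(X,Y) = -Σ_{x,y} P(x,y) log₂ P(x,y). Per-cell terms -P(x,y)·log₂P(x,y):
  X=0: 0.0179, 0.0716, 0.0179
  X=1: 0.1330, 0.4012, 0.1407
  X=2: 0.2637, 0.5290, 0.2826
  X=3: 0.1554, 0.4474, 0.1693
Sum of the 12 terms: H(X,Y) = 2.6297 bits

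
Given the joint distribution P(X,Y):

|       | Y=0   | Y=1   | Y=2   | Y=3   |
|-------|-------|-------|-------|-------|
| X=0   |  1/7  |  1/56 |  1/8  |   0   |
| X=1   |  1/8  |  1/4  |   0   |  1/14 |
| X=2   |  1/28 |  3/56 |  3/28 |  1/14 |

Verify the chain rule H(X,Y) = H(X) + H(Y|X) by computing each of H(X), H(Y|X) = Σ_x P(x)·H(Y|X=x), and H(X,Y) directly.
H(X) = 1.5449 bits, H(Y|X) = 1.4969 bits, H(X,Y) = 3.0418 bits

Marginal of X (row sums):
  P(X=0) = 1/7 + 1/56 + 1/8 + 0 = 2/7
  P(X=1) = 1/8 + 1/4 + 0 + 1/14 = 25/56
  P(X=2) = 1/28 + 3/56 + 3/28 + 1/14 = 15/56
H(X) = -[(2/7)·log₂(2/7) + (25/56)·log₂(25/56) + (15/56)·log₂(15/56)]
  = 0.516387 + 0.519419 + 0.509053 = 1.5449 bits

H(Y|X) = Σ_x P(x)·H(Y|X=x):
  X=0: P(X=0) = 2/7, P(Y|X=0) = (1/2, 1/16, 7/16, 0) → H(Y|X=0) = 1.271782
  X=1: P(X=1) = 25/56, P(Y|X=1) = (7/25, 14/25, 0, 4/25) → H(Y|X=1) = 1.405678
  X=2: P(X=2) = 15/56, P(Y|X=2) = (2/15, 1/5, 2/5, 4/15) → H(Y|X=2) = 1.889246
H(Y|X) = (2/7)·1.271782 + (25/56)·1.405678 + (15/56)·1.889246 = 1.4969 bits

H(X,Y) = -Σ_{x,y} P(x,y) log₂ P(x,y). Per-cell terms -P(x,y)·log₂P(x,y):
  X=0: 0.401051, 0.103703, 0.375000, 0.000000
  X=1: 0.375000, 0.500000, 0.000000, 0.271954
  X=2: 0.171691, 0.226200, 0.345256, 0.271954
  (cells with P = 0 contribute 0)
Sum of the 12 terms: H(X,Y) = 3.0418 bits

Chain rule check:
  H(X) + H(Y|X) = 1.5449 + 1.4969 = 3.0418 bits
  H(X,Y) = 3.0418 bits
✓ Chain rule verified.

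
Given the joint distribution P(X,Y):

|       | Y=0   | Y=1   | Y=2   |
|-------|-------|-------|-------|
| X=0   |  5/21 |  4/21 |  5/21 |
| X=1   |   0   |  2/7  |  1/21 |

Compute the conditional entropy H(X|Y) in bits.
0.6481 bits

H(X|Y) = H(X,Y) - H(Y)

H(X,Y) = -Σ_{x,y} P(x,y) log₂ P(x,y). Per-cell terms -P(x,y)·log₂P(x,y):
  X=0: 0.4929, 0.4557, 0.4929
  X=1: 0.0000, 0.5164, 0.2092
  (cells with P = 0 contribute 0)
Sum of the 6 terms: H(X,Y) = 2.1671 bits

Marginal of Y (column sums):
  P(Y=0) = 5/21 + 0 = 5/21
  P(Y=1) = 4/21 + 2/7 = 10/21
  P(Y=2) = 5/21 + 1/21 = 2/7
H(Y) = -[(5/21)·log₂(5/21) + (10/21)·log₂(10/21) + (2/7)·log₂(2/7)]
  = 0.4929 + 0.5097 + 0.5164 = 1.5190 bits

H(X|Y) = H(X,Y) - H(Y) = 2.1671 - 1.5190 = 0.6481 bits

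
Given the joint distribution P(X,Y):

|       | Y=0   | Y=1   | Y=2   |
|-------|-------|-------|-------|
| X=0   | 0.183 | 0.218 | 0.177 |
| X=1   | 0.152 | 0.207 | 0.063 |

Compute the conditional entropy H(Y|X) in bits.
1.5220 bits

H(Y|X) = H(X,Y) - H(X)

H(X,Y) = -Σ_{x,y} P(x,y) log₂ P(x,y). Per-cell terms -P(x,y)·log₂P(x,y):
  X=0: 0.44837, 0.47908, 0.44218
  X=1: 0.41311, 0.47037, 0.25128
Sum of the 6 terms: H(X,Y) = 2.5044 bits

Marginal of X (row sums):
  P(X=0) = 0.183 + 0.218 + 0.177 = 0.578
  P(X=1) = 0.152 + 0.207 + 0.063 = 0.422
H(X) = -[0.578·log₂(0.578) + 0.422·log₂(0.422)]
  = 0.45712 + 0.52526 = 0.9824 bits

H(Y|X) = H(X,Y) - H(X) = 2.5044 - 0.9824 = 1.5220 bits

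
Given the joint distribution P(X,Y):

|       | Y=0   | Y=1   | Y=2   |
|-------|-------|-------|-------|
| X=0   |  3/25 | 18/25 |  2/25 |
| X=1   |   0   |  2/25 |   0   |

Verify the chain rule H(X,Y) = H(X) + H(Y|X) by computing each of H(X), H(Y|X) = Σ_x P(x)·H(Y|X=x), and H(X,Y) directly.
H(X) = 0.4022 bits, H(Y|X) = 0.8891 bits, H(X,Y) = 1.2913 bits

Marginal of X (row sums):
  P(X=0) = 3/25 + 18/25 + 2/25 = 23/25
  P(X=1) = 0 + 2/25 + 0 = 2/25
H(X) = -[(23/25)·log₂(23/25) + (2/25)·log₂(2/25)]
  = 0.11067 + 0.29151 = 0.4022 bits

H(Y|X) = Σ_x P(x)·H(Y|X=x):
  X=0: P(X=0) = 23/25, P(Y|X=0) = (3/23, 18/23, 2/23) → H(Y|X=0) = 0.96645
  X=1: P(X=1) = 2/25, P(Y|X=1) = (0, 1, 0) → H(Y|X=1) = 0.00000
H(Y|X) = (23/25)·0.96645 + (2/25)·0.00000 = 0.8891 bits

H(X,Y) = -Σ_{x,y} P(x,y) log₂ P(x,y). Per-cell terms -P(x,y)·log₂P(x,y):
  X=0: 0.36707, 0.34123, 0.29151
  X=1: 0.00000, 0.29151, 0.00000
  (cells with P = 0 contribute 0)
Sum of the 6 terms: H(X,Y) = 1.2913 bits

Chain rule check:
  H(X) + H(Y|X) = 0.4022 + 0.8891 = 1.2913 bits
  H(X,Y) = 1.2913 bits
✓ Chain rule verified.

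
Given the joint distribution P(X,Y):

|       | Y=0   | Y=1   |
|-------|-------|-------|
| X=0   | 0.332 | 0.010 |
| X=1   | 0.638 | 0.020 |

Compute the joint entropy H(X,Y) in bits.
1.1211 bits

H(X,Y) = -Σ_{x,y} P(x,y) log₂ P(x,y). Per-cell terms -P(x,y)·log₂P(x,y):
  X=0: 0.5281, 0.0664
  X=1: 0.4137, 0.1129
Sum of the 4 terms: H(X,Y) = 1.1211 bits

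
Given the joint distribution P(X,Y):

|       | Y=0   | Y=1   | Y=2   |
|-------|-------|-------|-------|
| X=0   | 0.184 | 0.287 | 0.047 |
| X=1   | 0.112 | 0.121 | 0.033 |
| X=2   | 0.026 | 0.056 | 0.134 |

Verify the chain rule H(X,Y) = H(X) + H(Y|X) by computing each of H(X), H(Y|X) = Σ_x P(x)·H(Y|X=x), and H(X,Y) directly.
H(X) = 1.4773 bits, H(Y|X) = 1.3394 bits, H(X,Y) = 2.8167 bits

Marginal of X (row sums):
  P(X=0) = 0.184 + 0.287 + 0.047 = 0.518
  P(X=1) = 0.112 + 0.121 + 0.033 = 0.266
  P(X=2) = 0.026 + 0.056 + 0.134 = 0.216
H(X) = -[0.518·log₂(0.518) + 0.266·log₂(0.266) + 0.216·log₂(0.216)]
  = 0.49157 + 0.50819 + 0.47755 = 1.4773 bits

H(Y|X) = Σ_x P(x)·H(Y|X=x):
  X=0: P(X=0) = 0.518, P(Y|X=0) = (92/259, 41/74, 47/518) → H(Y|X=0) = 1.31656
  X=1: P(X=1) = 0.266, P(Y|X=1) = (8/19, 121/266, 33/266) → H(Y|X=1) = 1.41592
  X=2: P(X=2) = 0.216, P(Y|X=2) = (13/108, 7/27, 67/108) → H(Y|X=2) = 1.29989
H(Y|X) = 0.518·1.31656 + 0.266·1.41592 + 0.216·1.29989 = 1.3394 bits

H(X,Y) = -Σ_{x,y} P(x,y) log₂ P(x,y). Per-cell terms -P(x,y)·log₂P(x,y):
  X=0: 0.44937, 0.51685, 0.20733
  X=1: 0.35374, 0.36868, 0.16241
  X=2: 0.13690, 0.23287, 0.38856
Sum of the 9 terms: H(X,Y) = 2.8167 bits

Chain rule check:
  H(X) + H(Y|X) = 1.4773 + 1.3394 = 2.8167 bits
  H(X,Y) = 2.8167 bits
✓ Chain rule verified.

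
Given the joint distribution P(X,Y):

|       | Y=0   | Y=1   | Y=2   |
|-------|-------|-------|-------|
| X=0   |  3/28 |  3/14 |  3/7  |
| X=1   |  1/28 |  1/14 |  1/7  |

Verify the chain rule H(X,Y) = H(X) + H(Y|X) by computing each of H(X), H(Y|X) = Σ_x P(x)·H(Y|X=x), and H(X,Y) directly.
H(X) = 0.8113 bits, H(Y|X) = 1.3788 bits, H(X,Y) = 2.1901 bits

Marginal of X (row sums):
  P(X=0) = 3/28 + 3/14 + 3/7 = 3/4
  P(X=1) = 1/28 + 1/14 + 1/7 = 1/4
H(X) = -[(3/4)·log₂(3/4) + (1/4)·log₂(1/4)]
  = 0.31128 + 0.50000 = 0.8113 bits

H(Y|X) = Σ_x P(x)·H(Y|X=x):
  X=0: P(X=0) = 3/4, P(Y|X=0) = (1/7, 2/7, 4/7) → H(Y|X=0) = 1.37878
  X=1: P(X=1) = 1/4, P(Y|X=1) = (1/7, 2/7, 4/7) → H(Y|X=1) = 1.37878
H(Y|X) = (3/4)·1.37878 + (1/4)·1.37878 = 1.3788 bits

H(X,Y) = -Σ_{x,y} P(x,y) log₂ P(x,y). Per-cell terms -P(x,y)·log₂P(x,y):
  X=0: 0.34526, 0.47623, 0.52388
  X=1: 0.17169, 0.27195, 0.40105
Sum of the 6 terms: H(X,Y) = 2.1901 bits

Chain rule check:
  H(X) + H(Y|X) = 0.8113 + 1.3788 = 2.1901 bits
  H(X,Y) = 2.1901 bits
✓ Chain rule verified.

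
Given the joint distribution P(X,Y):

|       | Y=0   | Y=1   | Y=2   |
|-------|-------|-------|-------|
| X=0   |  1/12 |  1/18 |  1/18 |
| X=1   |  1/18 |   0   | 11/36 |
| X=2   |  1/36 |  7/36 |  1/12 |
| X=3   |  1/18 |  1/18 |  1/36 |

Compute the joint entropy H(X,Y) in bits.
3.0251 bits

H(X,Y) = -Σ_{x,y} P(x,y) log₂ P(x,y). Per-cell terms -P(x,y)·log₂P(x,y):
  X=0: 0.29875, 0.23166, 0.23166
  X=1: 0.23166, 0.00000, 0.52265
  X=2: 0.14361, 0.45939, 0.29875
  X=3: 0.23166, 0.23166, 0.14361
  (cells with P = 0 contribute 0)
Sum of the 12 terms: H(X,Y) = 3.0251 bits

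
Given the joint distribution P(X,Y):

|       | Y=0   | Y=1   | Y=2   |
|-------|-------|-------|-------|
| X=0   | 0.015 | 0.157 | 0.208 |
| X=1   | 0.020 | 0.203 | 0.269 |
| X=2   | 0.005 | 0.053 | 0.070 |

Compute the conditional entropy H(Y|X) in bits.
1.1887 bits

H(Y|X) = H(X,Y) - H(X)

H(X,Y) = -Σ_{x,y} P(x,y) log₂ P(x,y). Per-cell terms -P(x,y)·log₂P(x,y):
  X=0: 0.090883, 0.419373, 0.471192
  X=1: 0.112877, 0.466991, 0.509573
  X=2: 0.038219, 0.224607, 0.268555
Sum of the 9 terms: H(X,Y) = 2.602270 bits

Marginal of X (row sums):
  P(X=0) = 0.015 + 0.157 + 0.208 = 0.380
  P(X=1) = 0.020 + 0.203 + 0.269 = 0.492
  P(X=2) = 0.005 + 0.053 + 0.070 = 0.128
H(X) = -[0.380·log₂(0.380) + 0.492·log₂(0.492) + 0.128·log₂(0.128)]
  = 0.530453 + 0.503449 + 0.379620 = 1.413522 bits

H(Y|X) = H(X,Y) - H(X) = 2.602270 - 1.413522 = 1.1887 bits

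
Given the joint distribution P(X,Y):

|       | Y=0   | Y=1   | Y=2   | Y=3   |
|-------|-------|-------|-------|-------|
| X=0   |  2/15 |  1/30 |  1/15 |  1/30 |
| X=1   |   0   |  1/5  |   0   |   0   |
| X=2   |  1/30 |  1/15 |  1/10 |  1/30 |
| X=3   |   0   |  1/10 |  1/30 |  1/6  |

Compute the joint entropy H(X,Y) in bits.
3.2859 bits

H(X,Y) = -Σ_{x,y} P(x,y) log₂ P(x,y). Per-cell terms -P(x,y)·log₂P(x,y):
  X=0: 0.38759, 0.16356, 0.26046, 0.16356
  X=1: 0.00000, 0.46439, 0.00000, 0.00000
  X=2: 0.16356, 0.26046, 0.33219, 0.16356
  X=3: 0.00000, 0.33219, 0.16356, 0.43083
  (cells with P = 0 contribute 0)
Sum of the 16 terms: H(X,Y) = 3.2859 bits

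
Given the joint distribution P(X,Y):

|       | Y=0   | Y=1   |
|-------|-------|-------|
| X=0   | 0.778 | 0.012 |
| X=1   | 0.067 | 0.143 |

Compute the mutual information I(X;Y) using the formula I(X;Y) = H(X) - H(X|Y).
0.3428 bits

I(X;Y) = H(X) - H(X|Y)

Marginal of X (row sums):
  P(X=0) = 0.778 + 0.012 = 0.790
  P(X=1) = 0.067 + 0.143 = 0.210
H(X) = -[0.790·log₂(0.790) + 0.210·log₂(0.210)]
  = 0.26866 + 0.47282 = 0.74148 bits

Marginal of Y (column sums):
  P(Y=0) = 0.778 + 0.067 = 0.845
  P(Y=1) = 0.012 + 0.143 = 0.155
H(X|Y) = Σ_y P(y)·H(X|Y=y):
  Y=0: P(Y=0) = 0.845, P(X|Y=0) = (778/845, 67/845) → H(X|Y=0) = 0.39967
  Y=1: P(Y=1) = 0.155, P(X|Y=1) = (12/155, 143/155) → H(X|Y=1) = 0.39302
H(X|Y) = 0.845·0.39967 + 0.155·0.39302 = 0.39864 bits

I(X;Y) = H(X) - H(X|Y) = 0.74148 - 0.39864 = 0.3428 bits

Cross-check via I(X;Y) = H(X) + H(Y) - H(X,Y): computing H(Y) from the column sums and H(X,Y) from the 4 cells in the same way gives H(Y) = 0.62221 bits and H(X,Y) = 1.02085 bits, so
I(X;Y) = 0.74148 + 0.62221 - 1.02085 = 0.3428 bits ✓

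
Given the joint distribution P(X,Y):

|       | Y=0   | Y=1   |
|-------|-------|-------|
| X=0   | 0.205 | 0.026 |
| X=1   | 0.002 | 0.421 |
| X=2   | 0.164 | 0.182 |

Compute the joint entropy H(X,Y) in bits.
2.0241 bits

H(X,Y) = -Σ_{x,y} P(x,y) log₂ P(x,y). Per-cell terms -P(x,y)·log₂P(x,y):
  X=0: 0.46869, 0.13690
  X=1: 0.01793, 0.52545
  X=2: 0.42775, 0.44735
Sum of the 6 terms: H(X,Y) = 2.0241 bits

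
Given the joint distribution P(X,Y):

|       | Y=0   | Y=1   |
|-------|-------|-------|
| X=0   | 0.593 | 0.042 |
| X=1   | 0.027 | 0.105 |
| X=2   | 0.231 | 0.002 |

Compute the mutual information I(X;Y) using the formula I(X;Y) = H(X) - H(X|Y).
0.2711 bits

I(X;Y) = H(X) - H(X|Y)

Marginal of X (row sums):
  P(X=0) = 0.593 + 0.042 = 0.635
  P(X=1) = 0.027 + 0.105 = 0.132
  P(X=2) = 0.231 + 0.002 = 0.233
H(X) = -[0.635·log₂(0.635) + 0.132·log₂(0.132) + 0.233·log₂(0.233)]
  = 0.4160 + 0.3856 + 0.4897 = 1.2913 bits

Marginal of Y (column sums):
  P(Y=0) = 0.593 + 0.027 + 0.231 = 0.851
  P(Y=1) = 0.042 + 0.105 + 0.002 = 0.149
H(X|Y) = Σ_y P(y)·H(X|Y=y):
  Y=0: P(Y=0) = 0.851, P(X|Y=0) = (593/851, 27/851, 231/851) → H(X|Y=0) = 1.0317
  Y=1: P(Y=1) = 0.149, P(X|Y=1) = (42/149, 105/149, 2/149) → H(X|Y=1) = 0.9542
H(X|Y) = 0.851·1.0317 + 0.149·0.9542 = 1.0202 bits

I(X;Y) = H(X) - H(X|Y) = 1.2913 - 1.0202 = 0.2711 bits

Cross-check via I(X;Y) = H(X) + H(Y) - H(X,Y): computing H(Y) from the column sums and H(X,Y) from the 6 cells in the same way gives H(Y) = 0.6073 bits and H(X,Y) = 1.6275 bits, so
I(X;Y) = 1.2913 + 0.6073 - 1.6275 = 0.2711 bits ✓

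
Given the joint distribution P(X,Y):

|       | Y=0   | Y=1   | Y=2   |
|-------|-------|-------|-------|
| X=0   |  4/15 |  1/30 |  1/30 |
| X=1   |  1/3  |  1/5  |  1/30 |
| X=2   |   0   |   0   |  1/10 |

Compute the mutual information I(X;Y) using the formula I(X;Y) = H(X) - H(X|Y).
0.3637 bits

I(X;Y) = H(X) - H(X|Y)

Marginal of X (row sums):
  P(X=0) = 4/15 + 1/30 + 1/30 = 1/3
  P(X=1) = 1/3 + 1/5 + 1/30 = 17/30
  P(X=2) = 0 + 0 + 1/10 = 1/10
H(X) = -[(1/3)·log₂(1/3) + (17/30)·log₂(17/30) + (1/10)·log₂(1/10)]
  = 0.528321 + 0.464342 + 0.332193 = 1.32486 bits

Marginal of Y (column sums):
  P(Y=0) = 4/15 + 1/3 + 0 = 3/5
  P(Y=1) = 1/30 + 1/5 + 0 = 7/30
  P(Y=2) = 1/30 + 1/30 + 1/10 = 1/6
H(X|Y) = Σ_y P(y)·H(X|Y=y):
  Y=0: P(Y=0) = 3/5, P(X|Y=0) = (4/9, 5/9, 0) → H(X|Y=0) = 0.991076
  Y=1: P(Y=1) = 7/30, P(X|Y=1) = (1/7, 6/7, 0) → H(X|Y=1) = 0.591673
  Y=2: P(Y=2) = 1/6, P(X|Y=2) = (1/5, 1/5, 3/5) → H(X|Y=2) = 1.370951
H(X|Y) = (3/5)·0.991076 + (7/30)·0.591673 + (1/6)·1.370951 = 0.96119 bits

I(X;Y) = H(X) - H(X|Y) = 1.32486 - 0.96119 = 0.3637 bits

Cross-check via I(X;Y) = H(X) + H(Y) - H(X,Y): computing H(Y) from the column sums and H(X,Y) from the 9 cells in the same way gives H(Y) = 1.36290 bits and H(X,Y) = 2.32409 bits, so
I(X;Y) = 1.32486 + 1.36290 - 2.32409 = 0.3637 bits ✓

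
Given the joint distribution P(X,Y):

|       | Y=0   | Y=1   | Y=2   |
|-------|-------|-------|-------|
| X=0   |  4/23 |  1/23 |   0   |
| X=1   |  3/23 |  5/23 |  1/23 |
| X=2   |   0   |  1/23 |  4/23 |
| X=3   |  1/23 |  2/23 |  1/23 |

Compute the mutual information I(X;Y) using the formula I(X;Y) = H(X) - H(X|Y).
0.4617 bits

I(X;Y) = H(X) - H(X|Y)

Marginal of X (row sums):
  P(X=0) = 4/23 + 1/23 + 0 = 5/23
  P(X=1) = 3/23 + 5/23 + 1/23 = 9/23
  P(X=2) = 0 + 1/23 + 4/23 = 5/23
  P(X=3) = 1/23 + 2/23 + 1/23 = 4/23
H(X) = -[(5/23)·log₂(5/23) + (9/23)·log₂(9/23) + (5/23)·log₂(5/23) + (4/23)·log₂(4/23)]
  = 0.47862 + 0.52968 + 0.47862 + 0.43888 = 1.92580 bits

Marginal of Y (column sums):
  P(Y=0) = 4/23 + 3/23 + 0 + 1/23 = 8/23
  P(Y=1) = 1/23 + 5/23 + 1/23 + 2/23 = 9/23
  P(Y=2) = 0 + 1/23 + 4/23 + 1/23 = 6/23
H(X|Y) = Σ_y P(y)·H(X|Y=y):
  Y=0: P(Y=0) = 8/23, P(X|Y=0) = (1/2, 3/8, 0, 1/8) → H(X|Y=0) = 1.40564
  Y=1: P(Y=1) = 9/23, P(X|Y=1) = (1/9, 5/9, 1/9, 2/9) → H(X|Y=1) = 1.65774
  Y=2: P(Y=2) = 6/23, P(X|Y=2) = (0, 1/6, 2/3, 1/6) → H(X|Y=2) = 1.25163
H(X|Y) = (8/23)·1.40564 + (9/23)·1.65774 + (6/23)·1.25163 = 1.46411 bits

I(X;Y) = H(X) - H(X|Y) = 1.92580 - 1.46411 = 0.4617 bits

Cross-check via I(X;Y) = H(X) + H(Y) - H(X,Y): computing H(Y) from the column sums and H(X,Y) from the 12 cells in the same way gives H(Y) = 1.56534 bits and H(X,Y) = 3.02945 bits, so
I(X;Y) = 1.92580 + 1.56534 - 3.02945 = 0.4617 bits ✓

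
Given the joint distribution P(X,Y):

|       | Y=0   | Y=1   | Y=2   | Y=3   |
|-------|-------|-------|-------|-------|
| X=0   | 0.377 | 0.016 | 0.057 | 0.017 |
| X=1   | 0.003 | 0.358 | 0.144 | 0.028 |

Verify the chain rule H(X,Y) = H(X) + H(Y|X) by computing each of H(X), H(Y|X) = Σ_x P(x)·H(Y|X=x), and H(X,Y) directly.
H(X) = 0.9969 bits, H(Y|X) = 1.0674 bits, H(X,Y) = 2.0643 bits

Marginal of X (row sums):
  P(X=0) = 0.377 + 0.016 + 0.057 + 0.017 = 0.467
  P(X=1) = 0.003 + 0.358 + 0.144 + 0.028 = 0.533
H(X) = -[0.467·log₂(0.467) + 0.533·log₂(0.533)]
  = 0.513002 + 0.483853 = 0.9969 bits

H(Y|X) = Σ_x P(x)·H(Y|X=x):
  X=0: P(X=0) = 0.467, P(Y|X=0) = (377/467, 16/467, 57/467, 17/467) → H(Y|X=0) = 0.960456
  X=1: P(X=1) = 0.533, P(Y|X=1) = (3/533, 358/533, 144/533, 28/533) → H(Y|X=1) = 1.161114
H(Y|X) = 0.467·0.960456 + 0.533·1.161114 = 1.0674 bits

H(X,Y) = -Σ_{x,y} P(x,y) log₂ P(x,y). Per-cell terms -P(x,y)·log₂P(x,y):
  X=0: 0.530576, 0.095453, 0.235575, 0.099931
  X=1: 0.025142, 0.530545, 0.402604, 0.144436
Sum of the 8 terms: H(X,Y) = 2.0643 bits

Chain rule check:
  H(X) + H(Y|X) = 0.9969 + 1.0674 = 2.0643 bits
  H(X,Y) = 2.0643 bits
✓ Chain rule verified.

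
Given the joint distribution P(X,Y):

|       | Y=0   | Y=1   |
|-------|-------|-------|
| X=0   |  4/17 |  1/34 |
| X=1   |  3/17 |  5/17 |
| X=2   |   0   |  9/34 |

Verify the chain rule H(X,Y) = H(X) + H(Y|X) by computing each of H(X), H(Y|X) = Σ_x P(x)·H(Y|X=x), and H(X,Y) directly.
H(X) = 1.5269 bits, H(Y|X) = 0.5824 bits, H(X,Y) = 2.1093 bits

Marginal of X (row sums):
  P(X=0) = 4/17 + 1/34 = 9/34
  P(X=1) = 3/17 + 5/17 = 8/17
  P(X=2) = 0 + 9/34 = 9/34
H(X) = -[(9/34)·log₂(9/34) + (8/17)·log₂(8/17) + (9/34)·log₂(9/34)]
  = 0.5076 + 0.5117 + 0.5076 = 1.5269 bits

H(Y|X) = Σ_x P(x)·H(Y|X=x):
  X=0: P(X=0) = 9/34, P(Y|X=0) = (8/9, 1/9) → H(Y|X=0) = 0.5033
  X=1: P(X=1) = 8/17, P(Y|X=1) = (3/8, 5/8) → H(Y|X=1) = 0.9544
  X=2: P(X=2) = 9/34, P(Y|X=2) = (0, 1) → H(Y|X=2) = 0.0000
H(Y|X) = (9/34)·0.5033 + (8/17)·0.9544 + (9/34)·0.0000 = 0.5824 bits

H(X,Y) = -Σ_{x,y} P(x,y) log₂ P(x,y). Per-cell terms -P(x,y)·log₂P(x,y):
  X=0: 0.4912, 0.1496
  X=1: 0.4416, 0.5193
  X=2: 0.0000, 0.5076
  (cells with P = 0 contribute 0)
Sum of the 6 terms: H(X,Y) = 2.1093 bits

Chain rule check:
  H(X) + H(Y|X) = 1.5269 + 0.5824 = 2.1093 bits
  H(X,Y) = 2.1093 bits
✓ Chain rule verified.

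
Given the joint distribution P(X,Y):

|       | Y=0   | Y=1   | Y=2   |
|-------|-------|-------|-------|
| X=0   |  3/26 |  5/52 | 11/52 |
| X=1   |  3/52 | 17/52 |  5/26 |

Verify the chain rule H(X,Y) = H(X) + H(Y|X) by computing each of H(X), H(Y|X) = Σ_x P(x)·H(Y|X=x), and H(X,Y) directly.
H(X) = 0.9829 bits, H(Y|X) = 1.3977 bits, H(X,Y) = 2.3806 bits

Marginal of X (row sums):
  P(X=0) = 3/26 + 5/52 + 11/52 = 11/26
  P(X=1) = 3/52 + 17/52 + 5/26 = 15/26
H(X) = -[(11/26)·log₂(11/26) + (15/26)·log₂(15/26)]
  = 0.52504 + 0.45782 = 0.9829 bits

H(Y|X) = Σ_x P(x)·H(Y|X=x):
  X=0: P(X=0) = 11/26, P(Y|X=0) = (3/11, 5/22, 1/2) → H(Y|X=0) = 1.49702
  X=1: P(X=1) = 15/26, P(Y|X=1) = (1/10, 17/30, 1/3) → H(Y|X=1) = 1.32486
H(Y|X) = (11/26)·1.49702 + (15/26)·1.32486 = 1.3977 bits

H(X,Y) = -Σ_{x,y} P(x,y) log₂ P(x,y). Per-cell terms -P(x,y)·log₂P(x,y):
  X=0: 0.35948, 0.32486, 0.47406
  X=1: 0.23743, 0.52732, 0.45741
Sum of the 6 terms: H(X,Y) = 2.3806 bits

Chain rule check:
  H(X) + H(Y|X) = 0.9829 + 1.3977 = 2.3806 bits
  H(X,Y) = 2.3806 bits
✓ Chain rule verified.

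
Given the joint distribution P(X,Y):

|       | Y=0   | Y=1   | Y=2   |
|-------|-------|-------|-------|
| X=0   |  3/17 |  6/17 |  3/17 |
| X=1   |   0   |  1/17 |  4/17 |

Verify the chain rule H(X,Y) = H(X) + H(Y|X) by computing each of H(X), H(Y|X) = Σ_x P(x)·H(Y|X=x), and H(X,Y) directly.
H(X) = 0.8740 bits, H(Y|X) = 1.2712 bits, H(X,Y) = 2.1451 bits

Marginal of X (row sums):
  P(X=0) = 3/17 + 6/17 + 3/17 = 12/17
  P(X=1) = 0 + 1/17 + 4/17 = 5/17
H(X) = -[(12/17)·log₂(12/17) + (5/17)·log₂(5/17)]
  = 0.35471 + 0.51927 = 0.8740 bits

H(Y|X) = Σ_x P(x)·H(Y|X=x):
  X=0: P(X=0) = 12/17, P(Y|X=0) = (1/4, 1/2, 1/4) → H(Y|X=0) = 1.50000
  X=1: P(X=1) = 5/17, P(Y|X=1) = (0, 1/5, 4/5) → H(Y|X=1) = 0.72193
H(Y|X) = (12/17)·1.50000 + (5/17)·0.72193 = 1.2712 bits

H(X,Y) = -Σ_{x,y} P(x,y) log₂ P(x,y). Per-cell terms -P(x,y)·log₂P(x,y):
  X=0: 0.44162, 0.53029, 0.44162
  X=1: 0.00000, 0.24044, 0.49117
  (cells with P = 0 contribute 0)
Sum of the 6 terms: H(X,Y) = 2.1451 bits

Chain rule check:
  H(X) + H(Y|X) = 0.8740 + 1.2712 = 2.1452 bits
  H(X,Y) = 2.1451 bits
✓ Chain rule verified (Δ = 0.0001 is 4-dp rounding noise: each of the three values was rounded independently).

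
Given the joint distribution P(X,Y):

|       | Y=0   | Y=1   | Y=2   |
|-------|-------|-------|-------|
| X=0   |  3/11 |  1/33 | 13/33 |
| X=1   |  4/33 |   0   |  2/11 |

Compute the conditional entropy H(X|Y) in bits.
0.8688 bits

H(X|Y) = H(X,Y) - H(Y)

H(X,Y) = -Σ_{x,y} P(x,y) log₂ P(x,y). Per-cell terms -P(x,y)·log₂P(x,y):
  X=0: 0.5112, 0.1529, 0.5294
  X=1: 0.3690, 0.0000, 0.4472
  (cells with P = 0 contribute 0)
Sum of the 6 terms: H(X,Y) = 2.0097 bits

Marginal of Y (column sums):
  P(Y=0) = 3/11 + 4/33 = 13/33
  P(Y=1) = 1/33 + 0 = 1/33
  P(Y=2) = 13/33 + 2/11 = 19/33
H(Y) = -[(13/33)·log₂(13/33) + (1/33)·log₂(1/33) + (19/33)·log₂(19/33)]
  = 0.5294 + 0.1529 + 0.4586 = 1.1409 bits

H(X|Y) = H(X,Y) - H(Y) = 2.0097 - 1.1409 = 0.8688 bits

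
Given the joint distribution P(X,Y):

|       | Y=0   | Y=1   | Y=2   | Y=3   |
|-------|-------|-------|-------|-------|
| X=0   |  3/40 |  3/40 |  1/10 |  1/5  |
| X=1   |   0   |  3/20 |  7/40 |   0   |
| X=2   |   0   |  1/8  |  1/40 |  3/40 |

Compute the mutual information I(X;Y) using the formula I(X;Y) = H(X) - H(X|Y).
0.3772 bits

I(X;Y) = H(X) - H(X|Y)

Marginal of X (row sums):
  P(X=0) = 3/40 + 3/40 + 1/10 + 1/5 = 9/20
  P(X=1) = 0 + 3/20 + 7/40 + 0 = 13/40
  P(X=2) = 0 + 1/8 + 1/40 + 3/40 = 9/40
H(X) = -[(9/20)·log₂(9/20) + (13/40)·log₂(13/40) + (9/40)·log₂(9/40)]
  = 0.5184 + 0.5270 + 0.4842 = 1.5296 bits

Marginal of Y (column sums):
  P(Y=0) = 3/40 + 0 + 0 = 3/40
  P(Y=1) = 3/40 + 3/20 + 1/8 = 7/20
  P(Y=2) = 1/10 + 7/40 + 1/40 = 3/10
  P(Y=3) = 1/5 + 0 + 3/40 = 11/40
H(X|Y) = Σ_y P(y)·H(X|Y=y):
  Y=0: P(Y=0) = 3/40, P(X|Y=0) = (1, 0, 0) → H(X|Y=0) = 0.0000
  Y=1: P(Y=1) = 7/20, P(X|Y=1) = (3/14, 3/7, 5/14) → H(X|Y=1) = 1.5306
  Y=2: P(Y=2) = 3/10, P(X|Y=2) = (1/3, 7/12, 1/12) → H(X|Y=2) = 1.2807
  Y=3: P(Y=3) = 11/40, P(X|Y=3) = (8/11, 0, 3/11) → H(X|Y=3) = 0.8454
H(X|Y) = (3/40)·0.0000 + (7/20)·1.5306 + (3/10)·1.2807 + (11/40)·0.8454 = 1.1524 bits

I(X;Y) = H(X) - H(X|Y) = 1.5296 - 1.1524 = 0.3772 bits

Cross-check via I(X;Y) = H(X) + H(Y) - H(X,Y): computing H(Y) from the column sums and H(X,Y) from the 12 cells in the same way gives H(Y) = 1.8436 bits and H(X,Y) = 2.9960 bits, so
I(X;Y) = 1.5296 + 1.8436 - 2.9960 = 0.3772 bits ✓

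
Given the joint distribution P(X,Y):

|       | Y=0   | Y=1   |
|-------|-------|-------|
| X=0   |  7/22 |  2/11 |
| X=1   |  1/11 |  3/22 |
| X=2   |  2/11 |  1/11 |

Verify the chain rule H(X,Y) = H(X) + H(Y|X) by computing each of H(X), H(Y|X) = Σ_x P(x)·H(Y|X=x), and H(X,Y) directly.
H(X) = 1.4970 bits, H(Y|X) = 0.9439 bits, H(X,Y) = 2.4410 bits

Marginal of X (row sums):
  P(X=0) = 7/22 + 2/11 = 1/2
  P(X=1) = 1/11 + 3/22 = 5/22
  P(X=2) = 2/11 + 1/11 = 3/11
H(X) = -[(1/2)·log₂(1/2) + (5/22)·log₂(5/22) + (3/11)·log₂(3/11)]
  = 0.500000 + 0.485796 + 0.511219 = 1.4970 bits

H(Y|X) = Σ_x P(x)·H(Y|X=x):
  X=0: P(X=0) = 1/2, P(Y|X=0) = (7/11, 4/11) → H(Y|X=0) = 0.945660
  X=1: P(X=1) = 5/22, P(Y|X=1) = (2/5, 3/5) → H(Y|X=1) = 0.970951
  X=2: P(X=2) = 3/11, P(Y|X=2) = (2/3, 1/3) → H(Y|X=2) = 0.918296
H(Y|X) = (1/2)·0.945660 + (5/22)·0.970951 + (3/11)·0.918296 = 0.9439 bits

H(X,Y) = -Σ_{x,y} P(x,y) log₂ P(x,y). Per-cell terms -P(x,y)·log₂P(x,y):
  X=0: 0.525661, 0.447169
  X=1: 0.314494, 0.391973
  X=2: 0.447169, 0.314494
Sum of the 6 terms: H(X,Y) = 2.4410 bits

Chain rule check:
  H(X) + H(Y|X) = 1.4970 + 0.9439 = 2.4409 bits
  H(X,Y) = 2.4410 bits
✓ Chain rule verified (Δ = 0.0001 is 4-dp rounding noise: each of the three values was rounded independently).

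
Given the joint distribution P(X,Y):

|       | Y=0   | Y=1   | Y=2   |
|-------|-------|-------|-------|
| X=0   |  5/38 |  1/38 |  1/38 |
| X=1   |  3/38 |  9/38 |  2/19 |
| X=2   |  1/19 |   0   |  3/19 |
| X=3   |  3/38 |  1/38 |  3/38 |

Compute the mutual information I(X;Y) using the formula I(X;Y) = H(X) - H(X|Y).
0.3308 bits

I(X;Y) = H(X) - H(X|Y)

Marginal of X (row sums):
  P(X=0) = 5/38 + 1/38 + 1/38 = 7/38
  P(X=1) = 3/38 + 9/38 + 2/19 = 8/19
  P(X=2) = 1/19 + 0 + 3/19 = 4/19
  P(X=3) = 3/38 + 1/38 + 3/38 = 7/38
H(X) = -[(7/38)·log₂(7/38) + (8/19)·log₂(8/19) + (4/19)·log₂(4/19) + (7/38)·log₂(7/38)]
  = 0.44958 + 0.52544 + 0.47325 + 0.44958 = 1.89785 bits

Marginal of Y (column sums):
  P(Y=0) = 5/38 + 3/38 + 1/19 + 3/38 = 13/38
  P(Y=1) = 1/38 + 9/38 + 0 + 1/38 = 11/38
  P(Y=2) = 1/38 + 2/19 + 3/19 + 3/38 = 7/19
H(X|Y) = Σ_y P(y)·H(X|Y=y):
  Y=0: P(Y=0) = 13/38, P(X|Y=0) = (5/13, 3/13, 2/13, 3/13) → H(X|Y=0) = 1.92202
  Y=1: P(Y=1) = 11/38, P(X|Y=1) = (1/11, 9/11, 0, 1/11) → H(X|Y=1) = 0.86586
  Y=2: P(Y=2) = 7/19, P(X|Y=2) = (1/14, 2/7, 3/7, 3/14) → H(X|Y=2) = 1.78845
H(X|Y) = (13/38)·1.92202 + (11/38)·0.86586 + (7/19)·1.78845 = 1.56708 bits

I(X;Y) = H(X) - H(X|Y) = 1.89785 - 1.56708 = 0.3308 bits

Cross-check via I(X;Y) = H(X) + H(Y) - H(X,Y): computing H(Y) from the column sums and H(X,Y) from the 12 cells in the same way gives H(Y) = 1.57786 bits and H(X,Y) = 3.14494 bits, so
I(X;Y) = 1.89785 + 1.57786 - 3.14494 = 0.3308 bits ✓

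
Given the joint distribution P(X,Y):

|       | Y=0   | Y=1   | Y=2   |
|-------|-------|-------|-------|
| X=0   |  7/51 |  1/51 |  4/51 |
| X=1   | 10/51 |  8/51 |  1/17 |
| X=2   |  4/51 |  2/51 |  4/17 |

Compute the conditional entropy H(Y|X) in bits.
1.3269 bits

H(Y|X) = H(X,Y) - H(X)

H(X,Y) = -Σ_{x,y} P(x,y) log₂ P(x,y). Per-cell terms -P(x,y)·log₂P(x,y):
  X=0: 0.3932450, 0.1112240, 0.2880334
  X=1: 0.4608818, 0.4192040, 0.2404390
  X=2: 0.2880334, 0.1832324, 0.4911677
Sum of the 9 terms: H(X,Y) = 2.875461 bits

Marginal of X (row sums):
  P(X=0) = 7/51 + 1/51 + 4/51 = 4/17
  P(X=1) = 10/51 + 8/51 + 1/17 = 7/17
  P(X=2) = 4/51 + 2/51 + 4/17 = 6/17
H(X) = -[(4/17)·log₂(4/17) + (7/17)·log₂(7/17) + (6/17)·log₂(6/17)]
  = 0.4911677 + 0.5271033 + 0.5302942 = 1.548565 bits

H(Y|X) = H(X,Y) - H(X) = 2.875461 - 1.548565 = 1.3269 bits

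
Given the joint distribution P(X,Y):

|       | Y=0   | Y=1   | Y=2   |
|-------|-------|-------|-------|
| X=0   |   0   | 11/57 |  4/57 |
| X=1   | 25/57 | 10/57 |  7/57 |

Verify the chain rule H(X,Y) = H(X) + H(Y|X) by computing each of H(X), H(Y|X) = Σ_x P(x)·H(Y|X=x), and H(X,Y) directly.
H(X) = 0.8315 bits, H(Y|X) = 1.2291 bits, H(X,Y) = 2.0606 bits

Marginal of X (row sums):
  P(X=0) = 0 + 11/57 + 4/57 = 5/19
  P(X=1) = 25/57 + 10/57 + 7/57 = 14/19
H(X) = -[(5/19)·log₂(5/19) + (14/19)·log₂(14/19)]
  = 0.50684 + 0.32463 = 0.8315 bits

H(Y|X) = Σ_x P(x)·H(Y|X=x):
  X=0: P(X=0) = 5/19, P(Y|X=0) = (0, 11/15, 4/15) → H(Y|X=0) = 0.83664
  X=1: P(X=1) = 14/19, P(Y|X=1) = (25/42, 5/21, 1/6) → H(Y|X=1) = 1.36929
H(Y|X) = (5/19)·0.83664 + (14/19)·1.36929 = 1.2291 bits

H(X,Y) = -Σ_{x,y} P(x,y) log₂ P(x,y). Per-cell terms -P(x,y)·log₂P(x,y):
  X=0: 0.00000, 0.45804, 0.26897
  X=1: 0.52151, 0.44052, 0.37156
  (cells with P = 0 contribute 0)
Sum of the 6 terms: H(X,Y) = 2.0606 bits

Chain rule check:
  H(X) + H(Y|X) = 0.8315 + 1.2291 = 2.0606 bits
  H(X,Y) = 2.0606 bits
✓ Chain rule verified.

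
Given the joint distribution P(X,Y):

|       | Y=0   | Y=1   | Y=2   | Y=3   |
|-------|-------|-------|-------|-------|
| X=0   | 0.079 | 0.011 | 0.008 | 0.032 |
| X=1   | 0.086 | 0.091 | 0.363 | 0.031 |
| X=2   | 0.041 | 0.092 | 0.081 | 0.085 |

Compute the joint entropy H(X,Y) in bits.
2.9822 bits

H(X,Y) = -Σ_{x,y} P(x,y) log₂ P(x,y). Per-cell terms -P(x,y)·log₂P(x,y):
  X=0: 0.289298, 0.071570, 0.055726, 0.158905
  X=1: 0.304399, 0.314677, 0.530691, 0.155359
  X=2: 0.188938, 0.316684, 0.293701, 0.302293
Sum of the 12 terms: H(X,Y) = 2.9822 bits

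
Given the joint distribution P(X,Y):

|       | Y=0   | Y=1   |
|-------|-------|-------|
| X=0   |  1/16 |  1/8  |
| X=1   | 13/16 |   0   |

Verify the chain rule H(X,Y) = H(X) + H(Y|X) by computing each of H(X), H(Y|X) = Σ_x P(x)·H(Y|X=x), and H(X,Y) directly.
H(X) = 0.6962 bits, H(Y|X) = 0.1722 bits, H(X,Y) = 0.8684 bits

Marginal of X (row sums):
  P(X=0) = 1/16 + 1/8 = 3/16
  P(X=1) = 13/16 + 0 = 13/16
H(X) = -[(3/16)·log₂(3/16) + (13/16)·log₂(13/16)]
  = 0.4528 + 0.2434 = 0.6962 bits

H(Y|X) = Σ_x P(x)·H(Y|X=x):
  X=0: P(X=0) = 3/16, P(Y|X=0) = (1/3, 2/3) → H(Y|X=0) = 0.9183
  X=1: P(X=1) = 13/16, P(Y|X=1) = (1, 0) → H(Y|X=1) = 0.0000
H(Y|X) = (3/16)·0.9183 + (13/16)·0.0000 = 0.1722 bits

H(X,Y) = -Σ_{x,y} P(x,y) log₂ P(x,y). Per-cell terms -P(x,y)·log₂P(x,y):
  X=0: 0.2500, 0.3750
  X=1: 0.2434, 0.0000
  (cells with P = 0 contribute 0)
Sum of the 4 terms: H(X,Y) = 0.8684 bits

Chain rule check:
  H(X) + H(Y|X) = 0.6962 + 0.1722 = 0.8684 bits
  H(X,Y) = 0.8684 bits
✓ Chain rule verified.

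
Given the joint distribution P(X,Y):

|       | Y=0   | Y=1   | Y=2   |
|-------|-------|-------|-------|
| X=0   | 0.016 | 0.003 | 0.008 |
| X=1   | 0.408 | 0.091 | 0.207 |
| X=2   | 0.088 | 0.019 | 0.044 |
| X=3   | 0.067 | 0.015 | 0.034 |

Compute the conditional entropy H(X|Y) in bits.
1.2676 bits

H(X|Y) = H(X,Y) - H(Y)

H(X,Y) = -Σ_{x,y} P(x,y) log₂ P(x,y). Per-cell terms -P(x,y)·log₂P(x,y):
  X=0: 0.09545, 0.02514, 0.05573
  X=1: 0.52769, 0.31468, 0.47037
  X=2: 0.30856, 0.10864, 0.19828
  X=3: 0.26128, 0.09088, 0.16586
Sum of the 12 terms: H(X,Y) = 2.6226 bits

Marginal of Y (column sums):
  P(Y=0) = 0.016 + 0.408 + 0.088 + 0.067 = 0.579
  P(Y=1) = 0.003 + 0.091 + 0.019 + 0.015 = 0.128
  P(Y=2) = 0.008 + 0.207 + 0.044 + 0.034 = 0.293
H(Y) = -[0.579·log₂(0.579) + 0.128·log₂(0.128) + 0.293·log₂(0.293)]
  = 0.45646 + 0.37962 + 0.51891 = 1.3550 bits

H(X|Y) = H(X,Y) - H(Y) = 2.6226 - 1.3550 = 1.2676 bits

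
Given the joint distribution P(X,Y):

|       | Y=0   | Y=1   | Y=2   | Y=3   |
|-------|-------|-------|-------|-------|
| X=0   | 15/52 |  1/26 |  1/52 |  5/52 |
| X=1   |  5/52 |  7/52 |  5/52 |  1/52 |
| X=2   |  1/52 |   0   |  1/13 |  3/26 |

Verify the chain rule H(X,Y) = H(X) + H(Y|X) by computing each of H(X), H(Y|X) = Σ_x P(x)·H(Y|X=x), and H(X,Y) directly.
H(X) = 1.5244 bits, H(Y|X) = 1.5108 bits, H(X,Y) = 3.0352 bits

Marginal of X (row sums):
  P(X=0) = 15/52 + 1/26 + 1/52 + 5/52 = 23/52
  P(X=1) = 5/52 + 7/52 + 5/52 + 1/52 = 9/26
  P(X=2) = 1/52 + 0 + 1/13 + 3/26 = 11/52
H(X) = -[(23/52)·log₂(23/52) + (9/26)·log₂(9/26) + (11/52)·log₂(11/52)]
  = 0.52054 + 0.52979 + 0.47406 = 1.5244 bits

H(Y|X) = Σ_x P(x)·H(Y|X=x):
  X=0: P(X=0) = 23/52, P(Y|X=0) = (15/23, 2/23, 1/23, 5/23) → H(Y|X=0) = 1.38387
  X=1: P(X=1) = 9/26, P(Y|X=1) = (5/18, 7/18, 5/18, 1/18) → H(Y|X=1) = 1.78822
  X=2: P(X=2) = 11/52, P(Y|X=2) = (1/11, 0, 4/11, 6/11) → H(Y|X=2) = 1.32218
H(Y|X) = (23/52)·1.38387 + (9/26)·1.78822 + (11/52)·1.32218 = 1.5108 bits

H(X,Y) = -Σ_{x,y} P(x,y) log₂ P(x,y). Per-cell terms -P(x,y)·log₂P(x,y):
  X=0: 0.51737, 0.18079, 0.10962, 0.32486
  X=1: 0.32486, 0.38945, 0.32486, 0.10962
  X=2: 0.10962, 0.00000, 0.28465, 0.35948
  (cells with P = 0 contribute 0)
Sum of the 12 terms: H(X,Y) = 3.0352 bits

Chain rule check:
  H(X) + H(Y|X) = 1.5244 + 1.5108 = 3.0352 bits
  H(X,Y) = 3.0352 bits
✓ Chain rule verified.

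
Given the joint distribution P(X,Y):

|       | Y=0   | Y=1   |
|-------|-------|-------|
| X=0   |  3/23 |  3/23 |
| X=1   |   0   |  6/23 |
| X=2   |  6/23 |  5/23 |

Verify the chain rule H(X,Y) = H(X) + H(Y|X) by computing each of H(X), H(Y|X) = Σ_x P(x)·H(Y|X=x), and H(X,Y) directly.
H(X) = 1.5204 bits, H(Y|X) = 0.7363 bits, H(X,Y) = 2.2567 bits

Marginal of X (row sums):
  P(X=0) = 3/23 + 3/23 = 6/23
  P(X=1) = 0 + 6/23 = 6/23
  P(X=2) = 6/23 + 5/23 = 11/23
H(X) = -[(6/23)·log₂(6/23) + (6/23)·log₂(6/23) + (11/23)·log₂(11/23)]
  = 0.50572 + 0.50572 + 0.50893 = 1.5204 bits

H(Y|X) = Σ_x P(x)·H(Y|X=x):
  X=0: P(X=0) = 6/23, P(Y|X=0) = (1/2, 1/2) → H(Y|X=0) = 1.00000
  X=1: P(X=1) = 6/23, P(Y|X=1) = (0, 1) → H(Y|X=1) = 0.00000
  X=2: P(X=2) = 11/23, P(Y|X=2) = (6/11, 5/11) → H(Y|X=2) = 0.99403
H(Y|X) = (6/23)·1.00000 + (6/23)·0.00000 + (11/23)·0.99403 = 0.7363 bits

H(X,Y) = -Σ_{x,y} P(x,y) log₂ P(x,y). Per-cell terms -P(x,y)·log₂P(x,y):
  X=0: 0.38330, 0.38330
  X=1: 0.00000, 0.50572
  X=2: 0.50572, 0.47862
  (cells with P = 0 contribute 0)
Sum of the 6 terms: H(X,Y) = 2.2567 bits

Chain rule check:
  H(X) + H(Y|X) = 1.5204 + 0.7363 = 2.2567 bits
  H(X,Y) = 2.2567 bits
✓ Chain rule verified.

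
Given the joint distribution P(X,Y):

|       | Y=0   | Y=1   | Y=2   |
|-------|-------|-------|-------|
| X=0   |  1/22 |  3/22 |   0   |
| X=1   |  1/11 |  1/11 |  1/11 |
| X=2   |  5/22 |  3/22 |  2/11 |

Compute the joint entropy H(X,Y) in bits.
2.8631 bits

H(X,Y) = -Σ_{x,y} P(x,y) log₂ P(x,y). Per-cell terms -P(x,y)·log₂P(x,y):
  X=0: 0.20270, 0.39197, 0.00000
  X=1: 0.31449, 0.31449, 0.31449
  X=2: 0.48580, 0.39197, 0.44717
  (cells with P = 0 contribute 0)
Sum of the 9 terms: H(X,Y) = 2.8631 bits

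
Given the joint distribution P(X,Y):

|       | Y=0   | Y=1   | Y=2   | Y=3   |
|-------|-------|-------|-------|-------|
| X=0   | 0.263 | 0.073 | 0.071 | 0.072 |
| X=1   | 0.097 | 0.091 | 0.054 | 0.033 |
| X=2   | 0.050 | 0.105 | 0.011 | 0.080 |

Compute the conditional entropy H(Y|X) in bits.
1.7596 bits

H(Y|X) = H(X,Y) - H(X)

H(X,Y) = -Σ_{x,y} P(x,y) log₂ P(x,y). Per-cell terms -P(x,y)·log₂P(x,y):
  X=0: 0.5068, 0.2756, 0.2709, 0.2733
  X=1: 0.3265, 0.3147, 0.2274, 0.1624
  X=2: 0.2161, 0.3414, 0.0716, 0.2915
Sum of the 12 terms: H(X,Y) = 3.2782 bits

Marginal of X (row sums):
  P(X=0) = 0.263 + 0.073 + 0.071 + 0.072 = 0.479
  P(X=1) = 0.097 + 0.091 + 0.054 + 0.033 = 0.275
  P(X=2) = 0.050 + 0.105 + 0.011 + 0.080 = 0.246
H(X) = -[0.479·log₂(0.479) + 0.275·log₂(0.275) + 0.246·log₂(0.246)]
  = 0.5087 + 0.5122 + 0.4977 = 1.5186 bits

H(Y|X) = H(X,Y) - H(X) = 3.2782 - 1.5186 = 1.7596 bits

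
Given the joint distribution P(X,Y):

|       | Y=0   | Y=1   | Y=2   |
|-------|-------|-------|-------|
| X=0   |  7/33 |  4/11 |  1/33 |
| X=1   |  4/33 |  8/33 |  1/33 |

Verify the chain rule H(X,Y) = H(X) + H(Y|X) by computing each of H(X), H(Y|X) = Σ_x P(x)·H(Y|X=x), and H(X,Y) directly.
H(X) = 0.9673 bits, H(Y|X) = 1.2083 bits, H(X,Y) = 2.1756 bits

Marginal of X (row sums):
  P(X=0) = 7/33 + 4/11 + 1/33 = 20/33
  P(X=1) = 4/33 + 8/33 + 1/33 = 13/33
H(X) = -[(20/33)·log₂(20/33) + (13/33)·log₂(13/33)]
  = 0.4379 + 0.5294 = 0.9673 bits

H(Y|X) = Σ_x P(x)·H(Y|X=x):
  X=0: P(X=0) = 20/33, P(Y|X=0) = (7/20, 3/5, 1/20) → H(Y|X=0) = 1.1884
  X=1: P(X=1) = 13/33, P(Y|X=1) = (4/13, 8/13, 1/13) → H(Y|X=1) = 1.2389
H(Y|X) = (20/33)·1.1884 + (13/33)·1.2389 = 1.2083 bits

H(X,Y) = -Σ_{x,y} P(x,y) log₂ P(x,y). Per-cell terms -P(x,y)·log₂P(x,y):
  X=0: 0.4745, 0.5307, 0.1529
  X=1: 0.3690, 0.4956, 0.1529
Sum of the 6 terms: H(X,Y) = 2.1756 bits

Chain rule check:
  H(X) + H(Y|X) = 0.9673 + 1.2083 = 2.1756 bits
  H(X,Y) = 2.1756 bits
✓ Chain rule verified.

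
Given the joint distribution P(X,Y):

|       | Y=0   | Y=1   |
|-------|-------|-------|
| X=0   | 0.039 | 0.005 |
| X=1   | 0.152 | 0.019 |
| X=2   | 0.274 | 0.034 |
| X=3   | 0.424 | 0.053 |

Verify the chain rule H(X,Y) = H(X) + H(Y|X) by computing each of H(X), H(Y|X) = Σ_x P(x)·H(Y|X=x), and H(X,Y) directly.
H(X) = 1.6667 bits, H(Y|X) = 0.5029 bits, H(X,Y) = 2.1696 bits

Marginal of X (row sums):
  P(X=0) = 0.039 + 0.005 = 0.044
  P(X=1) = 0.152 + 0.019 = 0.171
  P(X=2) = 0.274 + 0.034 = 0.308
  P(X=3) = 0.424 + 0.053 = 0.477
H(X) = -[0.044·log₂(0.044) + 0.171·log₂(0.171) + 0.308·log₂(0.308) + 0.477·log₂(0.477)]
  = 0.19828 + 0.43570 + 0.52329 + 0.50941 = 1.6667 bits

H(Y|X) = Σ_x P(x)·H(Y|X=x):
  X=0: P(X=0) = 0.044, P(Y|X=0) = (39/44, 5/44) → H(Y|X=0) = 0.51079
  X=1: P(X=1) = 0.171, P(Y|X=1) = (8/9, 1/9) → H(Y|X=1) = 0.50326
  X=2: P(X=2) = 0.308, P(Y|X=2) = (137/154, 17/154) → H(Y|X=2) = 0.50109
  X=3: P(X=3) = 0.477, P(Y|X=3) = (8/9, 1/9) → H(Y|X=3) = 0.50326
H(Y|X) = 0.044·0.51079 + 0.171·0.50326 + 0.308·0.50109 + 0.477·0.50326 = 0.5029 bits

H(X,Y) = -Σ_{x,y} P(x,y) log₂ P(x,y). Per-cell terms -P(x,y)·log₂P(x,y):
  X=0: 0.18253, 0.03822
  X=1: 0.41311, 0.10864
  X=2: 0.51176, 0.16586
  X=3: 0.52485, 0.22461
Sum of the 8 terms: H(X,Y) = 2.1696 bits

Chain rule check:
  H(X) + H(Y|X) = 1.6667 + 0.5029 = 2.1696 bits
  H(X,Y) = 2.1696 bits
✓ Chain rule verified.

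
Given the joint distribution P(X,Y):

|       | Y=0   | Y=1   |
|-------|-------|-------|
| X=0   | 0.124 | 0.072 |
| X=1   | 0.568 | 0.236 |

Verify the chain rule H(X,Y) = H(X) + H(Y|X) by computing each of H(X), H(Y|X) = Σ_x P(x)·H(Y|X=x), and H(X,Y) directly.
H(X) = 0.7139 bits, H(Y|X) = 0.8880 bits, H(X,Y) = 1.6019 bits

Marginal of X (row sums):
  P(X=0) = 0.124 + 0.072 = 0.196
  P(X=1) = 0.568 + 0.236 = 0.804
H(X) = -[0.196·log₂(0.196) + 0.804·log₂(0.804)]
  = 0.46081 + 0.25305 = 0.7139 bits

H(Y|X) = Σ_x P(x)·H(Y|X=x):
  X=0: P(X=0) = 0.196, P(Y|X=0) = (31/49, 18/49) → H(Y|X=0) = 0.94861
  X=1: P(X=1) = 0.804, P(Y|X=1) = (142/201, 59/201) → H(Y|X=1) = 0.87324
H(Y|X) = 0.196·0.94861 + 0.804·0.87324 = 0.8880 bits

H(X,Y) = -Σ_{x,y} P(x,y) log₂ P(x,y). Per-cell terms -P(x,y)·log₂P(x,y):
  X=0: 0.37344, 0.27330
  X=1: 0.46351, 0.49162
Sum of the 4 terms: H(X,Y) = 1.6019 bits

Chain rule check:
  H(X) + H(Y|X) = 0.7139 + 0.8880 = 1.6019 bits
  H(X,Y) = 1.6019 bits
✓ Chain rule verified.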